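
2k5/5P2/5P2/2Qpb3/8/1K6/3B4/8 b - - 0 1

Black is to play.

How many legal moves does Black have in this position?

5

Black to move; king on c8.
In check: yes, from the white queen on c5.
Legal moves: Kd8, Kb8, Kd7, Kb7, Bc7.
Count: 5.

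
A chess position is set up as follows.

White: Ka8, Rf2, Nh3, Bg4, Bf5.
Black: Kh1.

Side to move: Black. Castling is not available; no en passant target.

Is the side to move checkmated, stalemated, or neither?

stalemate

Black to move; black king on h1.
In check: no.
King squares — g1: attacked by Nh3; g2: attacked by Rf2; h2: attacked by Rf2.
Legal moves for Black: none.
Not in check and no legal moves → stalemate.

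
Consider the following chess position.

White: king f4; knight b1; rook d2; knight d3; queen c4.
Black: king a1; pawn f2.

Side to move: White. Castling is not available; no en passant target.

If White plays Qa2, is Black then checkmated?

After Qa2: black king on a1; in check: yes, from the white queen on a2.
King squares — b1: attacked by Qa2; a2: attacked by Rd2; b2: attacked by Qa2.
Black has no legal moves → checkmate.

yes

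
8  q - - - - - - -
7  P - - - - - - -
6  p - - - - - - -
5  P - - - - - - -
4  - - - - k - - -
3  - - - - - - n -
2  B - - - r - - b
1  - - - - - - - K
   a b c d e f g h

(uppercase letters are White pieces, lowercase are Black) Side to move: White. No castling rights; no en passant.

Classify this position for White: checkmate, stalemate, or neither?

White to move; white king on h1.
In check: yes, from the black knight on g3.
King squares — g1: attacked by Bh2; g2: attacked by Re2; h2: attacked by Re2.
Legal moves for White: none.
In check with no legal moves → checkmate.

checkmate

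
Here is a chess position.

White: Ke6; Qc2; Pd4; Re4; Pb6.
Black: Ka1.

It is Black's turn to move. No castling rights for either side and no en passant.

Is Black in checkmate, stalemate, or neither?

Black to move; black king on a1.
In check: no.
King squares — b1: attacked by Qc2; a2: attacked by Qc2; b2: attacked by Qc2.
Legal moves for Black: none.
Not in check and no legal moves → stalemate.

stalemate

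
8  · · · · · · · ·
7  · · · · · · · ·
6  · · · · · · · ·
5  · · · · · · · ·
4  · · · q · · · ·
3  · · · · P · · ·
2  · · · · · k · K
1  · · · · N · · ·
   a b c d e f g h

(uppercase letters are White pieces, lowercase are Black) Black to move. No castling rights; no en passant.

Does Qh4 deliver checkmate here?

yes

After Qh4: white king on h2; in check: yes, from the black queen on h4.
King squares — g1: attacked by Kf2; h1: attacked by Qh4; g2: attacked by Kf2; g3: attacked by Kf2; h3: attacked by Qh4.
White has no legal moves → checkmate.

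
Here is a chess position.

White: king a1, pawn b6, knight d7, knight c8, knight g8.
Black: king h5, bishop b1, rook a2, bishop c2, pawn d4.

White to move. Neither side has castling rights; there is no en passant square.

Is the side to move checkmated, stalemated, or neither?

White to move; white king on a1.
In check: yes, from the black rook on a2.
King squares — b1: attacked by Bc2; a2: attacked by Bb1; b2: attacked by Ra2.
Legal moves for White: none.
In check with no legal moves → checkmate.

checkmate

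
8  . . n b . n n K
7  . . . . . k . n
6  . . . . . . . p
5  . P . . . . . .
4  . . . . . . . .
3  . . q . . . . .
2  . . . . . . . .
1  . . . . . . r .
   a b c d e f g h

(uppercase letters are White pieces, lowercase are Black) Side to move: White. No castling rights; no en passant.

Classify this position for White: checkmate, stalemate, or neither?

White to move; white king on h8.
In check: yes, from the black queen on c3.
King squares — g7: attacked by Rg1; h7: attacked by Nf8; g8: attacked by Rg1.
Legal moves for White: none.
In check with no legal moves → checkmate.

checkmate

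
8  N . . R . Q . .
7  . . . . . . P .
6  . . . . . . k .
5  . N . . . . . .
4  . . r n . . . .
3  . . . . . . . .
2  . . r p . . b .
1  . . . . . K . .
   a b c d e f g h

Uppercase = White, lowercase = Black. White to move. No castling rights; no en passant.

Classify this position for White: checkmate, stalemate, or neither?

neither

White to move; white king on f1.
In check: yes, from the black bishop on g2.
King squares — e1: attacked by Pd2; g1: available; e2: attacked by Nd4; f2: available; g2: available.
Legal moves for White: Kxg2, Kf2, Kg1.
White is in check but has 3 legal moves → neither.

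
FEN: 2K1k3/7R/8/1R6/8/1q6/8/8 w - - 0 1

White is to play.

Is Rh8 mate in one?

no

After Rh8: black king on e8; in check: yes, from the white rook on h8.
Black has 3 legal replies: Kf7, Ke7, Qg8.
In check but a legal move exists → not checkmate.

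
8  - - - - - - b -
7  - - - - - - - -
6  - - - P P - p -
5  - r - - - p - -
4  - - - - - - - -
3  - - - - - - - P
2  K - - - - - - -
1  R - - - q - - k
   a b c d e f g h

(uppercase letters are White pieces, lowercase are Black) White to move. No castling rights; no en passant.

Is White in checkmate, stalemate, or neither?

White to move; white king on a2.
In check: no.
Legal moves for White: Ka3, Rxe1+, Rd1, Rc1, Rb1, d7, h4.
White has 7 legal moves and is not in check → neither.

neither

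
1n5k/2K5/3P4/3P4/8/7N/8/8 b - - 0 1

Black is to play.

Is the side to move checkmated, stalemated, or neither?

Black to move; black king on h8.
In check: no.
Legal moves for Black: Kg8, Kh7, Kg7, Nd7, Nc6, Na6+.
Black has 6 legal moves and is not in check → neither.

neither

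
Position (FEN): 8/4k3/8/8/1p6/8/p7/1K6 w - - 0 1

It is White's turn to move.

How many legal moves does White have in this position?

5

White to move; king on b1.
In check: yes, from the black pawn on a2.
Legal moves: Kc2, Kb2, Kxa2, Kc1, Ka1.
Count: 5.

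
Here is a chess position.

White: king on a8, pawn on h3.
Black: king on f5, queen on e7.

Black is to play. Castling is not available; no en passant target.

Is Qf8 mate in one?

no

After Qf8: white king on a8; in check: yes, from the black queen on f8.
White has 2 legal replies: Kb7, Ka7.
In check but a legal move exists → not checkmate.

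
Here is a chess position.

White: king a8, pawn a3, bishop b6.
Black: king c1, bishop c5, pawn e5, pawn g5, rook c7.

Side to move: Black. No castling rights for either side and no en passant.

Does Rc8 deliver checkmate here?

no

After Rc8: white king on a8; in check: yes, from the black rook on c8.
White has 2 legal replies: Kb7, Ka7.
In check but a legal move exists → not checkmate.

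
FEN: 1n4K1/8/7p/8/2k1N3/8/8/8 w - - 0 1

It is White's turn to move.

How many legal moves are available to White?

13

White to move; king on g8.
In check: no.
Legal moves: Kh8, Kf8, Kh7, Kg7, Kf7, Nf6, Nd6+, Ng5, Nc5, Ng3, Nc3, Nf2, Nd2+.
Count: 13.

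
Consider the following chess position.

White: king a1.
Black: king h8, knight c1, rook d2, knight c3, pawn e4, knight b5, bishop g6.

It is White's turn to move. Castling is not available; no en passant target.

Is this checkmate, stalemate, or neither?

stalemate

White to move; white king on a1.
In check: no.
King squares — b1: attacked by Nc3; a2: attacked by Nc1; b2: attacked by Rd2.
Legal moves for White: none.
Not in check and no legal moves → stalemate.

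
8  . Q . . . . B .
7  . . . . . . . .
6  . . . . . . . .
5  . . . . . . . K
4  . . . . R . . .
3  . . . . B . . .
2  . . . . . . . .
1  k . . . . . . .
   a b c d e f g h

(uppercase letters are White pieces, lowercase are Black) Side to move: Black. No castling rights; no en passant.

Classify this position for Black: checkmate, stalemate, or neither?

Black to move; black king on a1.
In check: no.
King squares — b1: attacked by Qb8; a2: attacked by Bg8; b2: attacked by Qb8.
Legal moves for Black: none.
Not in check and no legal moves → stalemate.

stalemate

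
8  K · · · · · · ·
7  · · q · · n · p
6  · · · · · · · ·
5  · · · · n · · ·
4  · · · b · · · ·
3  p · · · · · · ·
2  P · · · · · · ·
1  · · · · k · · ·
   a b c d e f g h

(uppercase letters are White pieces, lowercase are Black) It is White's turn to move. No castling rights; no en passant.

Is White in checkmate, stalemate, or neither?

White to move; white king on a8.
In check: no.
King squares — a7: attacked by Bd4; b7: attacked by Qc7; b8: attacked by Qc7.
Legal moves for White: none.
Not in check and no legal moves → stalemate.

stalemate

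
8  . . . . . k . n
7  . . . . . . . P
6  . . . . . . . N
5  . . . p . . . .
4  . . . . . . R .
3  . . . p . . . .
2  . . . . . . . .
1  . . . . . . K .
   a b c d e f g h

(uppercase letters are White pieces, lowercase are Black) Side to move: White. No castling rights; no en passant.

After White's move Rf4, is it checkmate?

After Rf4: black king on f8; in check: yes, from the white rook on f4.
Black has 4 legal replies: Ke8, Kg7, Ke7, Nf7.
In check but a legal move exists → not checkmate.

no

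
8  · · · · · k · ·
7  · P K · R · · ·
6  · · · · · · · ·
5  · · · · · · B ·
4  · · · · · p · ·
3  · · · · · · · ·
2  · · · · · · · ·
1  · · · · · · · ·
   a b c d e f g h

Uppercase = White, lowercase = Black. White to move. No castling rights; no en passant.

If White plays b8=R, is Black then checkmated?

yes

After b8=R: black king on f8; in check: yes, from the white rook on b8.
King squares — e7: attacked by Bg5; f7: attacked by Re7; g7: attacked by Re7; e8: attacked by Re7; g8: attacked by Rb8.
Black has no legal moves → checkmate.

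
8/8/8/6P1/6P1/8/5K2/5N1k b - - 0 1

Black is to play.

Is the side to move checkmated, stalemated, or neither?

Black to move; black king on h1.
In check: no.
King squares — g1: attacked by Kf2; g2: attacked by Kf2; h2: attacked by Nf1.
Legal moves for Black: none.
Not in check and no legal moves → stalemate.

stalemate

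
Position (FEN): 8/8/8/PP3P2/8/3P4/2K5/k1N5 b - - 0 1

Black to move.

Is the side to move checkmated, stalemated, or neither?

stalemate

Black to move; black king on a1.
In check: no.
King squares — b1: attacked by Kc2; a2: attacked by Nc1; b2: attacked by Kc2.
Legal moves for Black: none.
Not in check and no legal moves → stalemate.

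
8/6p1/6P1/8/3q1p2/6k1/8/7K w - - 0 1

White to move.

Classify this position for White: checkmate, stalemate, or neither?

White to move; white king on h1.
In check: no.
King squares — g1: attacked by Qd4; g2: attacked by Kg3; h2: attacked by Kg3.
Legal moves for White: none.
Not in check and no legal moves → stalemate.

stalemate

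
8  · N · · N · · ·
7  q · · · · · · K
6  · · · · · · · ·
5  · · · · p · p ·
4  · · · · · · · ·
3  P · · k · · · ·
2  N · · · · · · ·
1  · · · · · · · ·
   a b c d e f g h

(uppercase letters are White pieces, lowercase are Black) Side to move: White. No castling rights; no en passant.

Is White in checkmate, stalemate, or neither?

White to move; white king on h7.
In check: yes, from the black queen on a7.
Legal moves for White: Kh8, Kg8, Kh6, Kg6, Ng7, Nc7, Nd7.
White is in check but has 7 legal moves → neither.

neither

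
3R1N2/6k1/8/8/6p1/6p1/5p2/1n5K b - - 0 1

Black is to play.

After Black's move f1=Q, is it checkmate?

yes

After f1=Q: white king on h1; in check: yes, from the black queen on f1.
King squares — g1: attacked by Qf1; g2: attacked by Qf1; h2: attacked by Pg3.
White has no legal moves → checkmate.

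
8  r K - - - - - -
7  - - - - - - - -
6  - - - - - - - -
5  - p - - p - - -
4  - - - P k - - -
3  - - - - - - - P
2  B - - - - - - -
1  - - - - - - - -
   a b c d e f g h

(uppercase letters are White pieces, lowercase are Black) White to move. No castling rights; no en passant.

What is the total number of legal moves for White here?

White to move; king on b8.
In check: yes, from the black rook on a8.
Legal moves: Kxa8, Kc7, Kb7.
Count: 3.

3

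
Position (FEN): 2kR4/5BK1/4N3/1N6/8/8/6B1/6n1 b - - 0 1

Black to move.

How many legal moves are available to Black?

Black to move; king on c8.
In check: yes, from the white rook on d8.
Legal moves: none.
Count: 0.

0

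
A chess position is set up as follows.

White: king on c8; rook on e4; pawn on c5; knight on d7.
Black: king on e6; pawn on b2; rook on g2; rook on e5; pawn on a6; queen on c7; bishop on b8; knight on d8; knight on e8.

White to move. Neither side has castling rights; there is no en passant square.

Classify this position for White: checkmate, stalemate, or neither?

checkmate

White to move; white king on c8.
In check: yes, from the black queen on c7.
King squares — b7: attacked by Qc7; c7: attacked by Bb8; d7: own knight; b8: attacked by Qc7; d8: attacked by Qc7.
Legal moves for White: none.
In check with no legal moves → checkmate.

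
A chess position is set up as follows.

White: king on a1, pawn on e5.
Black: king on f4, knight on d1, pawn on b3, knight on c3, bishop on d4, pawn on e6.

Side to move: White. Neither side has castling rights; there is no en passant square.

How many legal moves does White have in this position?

White to move; king on a1.
In check: no.
Legal moves: none.
Count: 0.

0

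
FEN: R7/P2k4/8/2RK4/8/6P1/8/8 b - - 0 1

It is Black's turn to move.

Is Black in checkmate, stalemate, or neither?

Black to move; black king on d7.
In check: no.
Legal moves for Black: Ke7.
Black has 1 legal move and is not in check → neither.

neither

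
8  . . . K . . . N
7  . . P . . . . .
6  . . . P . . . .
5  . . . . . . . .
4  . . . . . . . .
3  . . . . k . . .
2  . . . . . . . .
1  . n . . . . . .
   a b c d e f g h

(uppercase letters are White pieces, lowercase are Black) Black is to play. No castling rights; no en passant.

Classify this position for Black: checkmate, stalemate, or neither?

neither

Black to move; black king on e3.
In check: no.
Legal moves for Black: Kf4, Ke4, Kd4, Kf3, Kd3, Kf2, Ke2, Kd2, Nc3, Na3, Nd2.
Black has 11 legal moves and is not in check → neither.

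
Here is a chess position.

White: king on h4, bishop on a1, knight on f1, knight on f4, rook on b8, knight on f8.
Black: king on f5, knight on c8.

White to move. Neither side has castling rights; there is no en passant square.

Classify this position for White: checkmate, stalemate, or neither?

neither

White to move; white king on h4.
In check: no.
Legal moves for White include: Nh7, Nd7, N8g6, N8e6, Rxc8, Ra8, Rb7, Rb6, Rb5+, Rb4, Rb3, Rb2, Rb1, Kh5, Kh3, Kg3, N4g6, N4e6, ... (list truncated; more exist).
White has legal moves and is not in check → neither.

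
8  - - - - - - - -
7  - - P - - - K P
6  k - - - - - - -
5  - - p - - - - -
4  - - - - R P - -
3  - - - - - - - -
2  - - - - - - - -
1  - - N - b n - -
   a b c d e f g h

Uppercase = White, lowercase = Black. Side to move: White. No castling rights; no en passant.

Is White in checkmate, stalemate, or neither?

White to move; white king on g7.
In check: no.
Legal moves for White include: Kh8, Kg8, Kf8, Kf7, Kh6, Kg6, Kf6, Re8, Re7, Re6+, Re5, Rd4, Rc4, Rb4, Ra4+, Re3, Re2, Rxe1, ... (list truncated; more exist).
White has legal moves and is not in check → neither.

neither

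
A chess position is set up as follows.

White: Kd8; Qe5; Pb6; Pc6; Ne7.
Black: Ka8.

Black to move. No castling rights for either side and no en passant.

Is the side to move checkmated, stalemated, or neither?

Black to move; black king on a8.
In check: no.
King squares — a7: attacked by Pb6; b7: attacked by Pc6; b8: attacked by Qe5.
Legal moves for Black: none.
Not in check and no legal moves → stalemate.

stalemate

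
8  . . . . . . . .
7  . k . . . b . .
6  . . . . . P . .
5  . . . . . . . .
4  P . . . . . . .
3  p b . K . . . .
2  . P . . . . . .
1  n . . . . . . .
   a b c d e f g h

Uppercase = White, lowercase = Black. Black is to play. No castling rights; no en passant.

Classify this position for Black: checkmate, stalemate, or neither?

neither

Black to move; black king on b7.
In check: no.
Legal moves for Black include: Bg8, Be8, Bg6+, Bfe6, Bh5, Bfd5, Bfc4+, Kc8, Kb8, Ka8, Kc7, Ka7, Kc6, Kb6, Ka6, Bbe6, Bbd5, Bbc4+, ... (list truncated; more exist).
Black has legal moves and is not in check → neither.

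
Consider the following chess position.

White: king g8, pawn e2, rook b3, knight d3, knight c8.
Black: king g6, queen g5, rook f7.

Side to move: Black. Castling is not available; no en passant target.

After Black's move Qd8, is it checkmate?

After Qd8: white king on g8; in check: yes, from the black queen on d8.
King squares — f7: attacked by Kg6; g7: attacked by Kg6; h7: attacked by Kg6; f8: attacked by Rf7; h8: attacked by Qd8.
White has no legal moves → checkmate.

yes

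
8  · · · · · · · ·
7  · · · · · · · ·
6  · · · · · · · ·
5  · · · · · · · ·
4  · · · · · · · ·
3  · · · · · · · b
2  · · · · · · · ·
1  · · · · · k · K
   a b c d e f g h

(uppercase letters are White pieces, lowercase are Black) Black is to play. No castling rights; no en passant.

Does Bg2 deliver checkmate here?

After Bg2: white king on h1; in check: yes, from the black bishop on g2.
White has 1 legal reply: Kh2.
In check but a legal move exists → not checkmate.

no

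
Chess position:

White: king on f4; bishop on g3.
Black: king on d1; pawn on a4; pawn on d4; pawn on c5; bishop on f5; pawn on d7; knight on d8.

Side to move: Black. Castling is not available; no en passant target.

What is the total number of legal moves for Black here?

22

Black to move; king on d1.
In check: no.
Legal moves: Nf7, Nb7, Ne6+, Nc6, Bh7, Bg6, Be6, Bg4, Be4, Bh3, Bd3, Bc2, Bb1, Ke2, Kd2, Kc2, Kc1, d6, c4, d3, a3, d5.
Count: 22.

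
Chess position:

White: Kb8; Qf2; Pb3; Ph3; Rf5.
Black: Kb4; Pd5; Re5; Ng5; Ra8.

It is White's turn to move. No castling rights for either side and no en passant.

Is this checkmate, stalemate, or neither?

White to move; white king on b8.
In check: yes, from the black rook on a8.
Legal moves for White: Kxa8, Kc7, Kb7.
White is in check but has 3 legal moves → neither.

neither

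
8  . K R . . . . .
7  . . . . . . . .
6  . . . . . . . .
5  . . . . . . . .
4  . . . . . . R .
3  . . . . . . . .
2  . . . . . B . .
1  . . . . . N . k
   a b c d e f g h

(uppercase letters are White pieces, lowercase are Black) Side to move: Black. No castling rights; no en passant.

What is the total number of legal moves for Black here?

Black to move; king on h1.
In check: no.
Legal moves: none.
Count: 0.

0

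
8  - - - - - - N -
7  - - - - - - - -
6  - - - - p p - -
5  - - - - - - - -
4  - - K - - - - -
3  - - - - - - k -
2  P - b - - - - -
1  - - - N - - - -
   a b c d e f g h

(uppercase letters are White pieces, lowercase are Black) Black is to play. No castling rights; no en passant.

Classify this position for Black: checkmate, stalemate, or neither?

Black to move; black king on g3.
In check: no.
Legal moves for Black: Kh4, Kg4, Kf4, Kh3, Kf3, Kh2, Kg2, Bh7, Bg6, Bf5, Be4, Ba4, Bd3+, Bb3+, Bxd1, Bb1, f5, e5.
Black has 18 legal moves and is not in check → neither.

neither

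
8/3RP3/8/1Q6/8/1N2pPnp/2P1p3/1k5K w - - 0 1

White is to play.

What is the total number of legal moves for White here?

White to move; king on h1.
In check: yes, from the black knight on g3.
Legal moves: Kh2, Kg1.
Count: 2.

2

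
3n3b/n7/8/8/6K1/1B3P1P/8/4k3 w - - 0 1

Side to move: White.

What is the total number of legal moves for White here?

White to move; king on g4.
In check: no.
Legal moves: Kh5, Kg5, Kf5, Kh4, Kf4, Kg3, Bg8, Bf7, Be6, Bd5, Bc4, Ba4, Bc2, Ba2, Bd1, h4, f4.
Count: 17.

17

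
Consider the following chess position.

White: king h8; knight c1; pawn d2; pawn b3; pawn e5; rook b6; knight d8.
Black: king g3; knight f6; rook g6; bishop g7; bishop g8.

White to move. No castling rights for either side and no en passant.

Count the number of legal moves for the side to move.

White to move; king on h8.
In check: yes, from the black bishop on g7.
Legal moves: none.
Count: 0.

0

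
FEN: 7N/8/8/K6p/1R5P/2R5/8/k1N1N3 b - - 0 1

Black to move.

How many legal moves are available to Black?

0

Black to move; king on a1.
In check: no.
Legal moves: none.
Count: 0.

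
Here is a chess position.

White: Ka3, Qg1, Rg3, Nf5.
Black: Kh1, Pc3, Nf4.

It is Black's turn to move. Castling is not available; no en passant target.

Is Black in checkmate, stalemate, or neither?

checkmate

Black to move; black king on h1.
In check: yes, from the white queen on g1.
King squares — g1: attacked by Rg3; g2: attacked by Qg1; h2: attacked by Qg1.
Legal moves for Black: none.
In check with no legal moves → checkmate.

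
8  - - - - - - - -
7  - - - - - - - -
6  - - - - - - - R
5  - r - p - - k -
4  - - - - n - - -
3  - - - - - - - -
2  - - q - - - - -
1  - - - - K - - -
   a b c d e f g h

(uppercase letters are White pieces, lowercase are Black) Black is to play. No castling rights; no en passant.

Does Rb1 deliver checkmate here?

yes

After Rb1: white king on e1; in check: yes, from the black rook on b1.
King squares — d1: attacked by Rb1; f1: attacked by Rb1; d2: attacked by Qc2; e2: attacked by Qc2; f2: attacked by Qc2.
White has no legal moves → checkmate.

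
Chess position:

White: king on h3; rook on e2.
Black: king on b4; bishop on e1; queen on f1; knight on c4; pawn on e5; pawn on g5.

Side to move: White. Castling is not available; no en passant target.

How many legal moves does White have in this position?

3

White to move; king on h3.
In check: yes, from the black queen on f1.
Legal moves: Kg4, Kh2, Rg2.
Count: 3.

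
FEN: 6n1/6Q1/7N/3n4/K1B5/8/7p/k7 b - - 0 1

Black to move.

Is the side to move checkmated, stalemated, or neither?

neither

Black to move; black king on a1.
In check: yes, from the white queen on g7.
Legal moves for Black: Kb1, Ngf6, Ndf6, Nc3+.
Black is in check but has 4 legal moves → neither.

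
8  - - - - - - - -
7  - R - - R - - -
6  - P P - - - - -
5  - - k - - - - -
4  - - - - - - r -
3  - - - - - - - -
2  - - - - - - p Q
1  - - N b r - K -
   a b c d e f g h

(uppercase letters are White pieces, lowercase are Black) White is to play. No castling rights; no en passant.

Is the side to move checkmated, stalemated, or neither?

White to move; white king on g1.
In check: yes, from the black rook on e1.
Legal moves for White: Kf2, Rxe1.
White is in check but has 2 legal moves → neither.

neither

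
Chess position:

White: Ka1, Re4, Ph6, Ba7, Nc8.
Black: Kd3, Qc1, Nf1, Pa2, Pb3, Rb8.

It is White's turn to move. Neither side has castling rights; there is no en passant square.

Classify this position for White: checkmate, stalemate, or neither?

White to move; white king on a1.
In check: yes, from the black queen on c1.
King squares — b1: attacked by Qc1; a2: attacked by Pb3; b2: attacked by Qc1.
Legal moves for White: none.
In check with no legal moves → checkmate.

checkmate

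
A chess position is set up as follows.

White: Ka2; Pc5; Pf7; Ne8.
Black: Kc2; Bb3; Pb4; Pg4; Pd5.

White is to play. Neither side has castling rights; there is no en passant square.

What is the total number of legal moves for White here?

White to move; king on a2.
In check: yes, from the black bishop on b3.
Legal moves: Ka1.
Count: 1.

1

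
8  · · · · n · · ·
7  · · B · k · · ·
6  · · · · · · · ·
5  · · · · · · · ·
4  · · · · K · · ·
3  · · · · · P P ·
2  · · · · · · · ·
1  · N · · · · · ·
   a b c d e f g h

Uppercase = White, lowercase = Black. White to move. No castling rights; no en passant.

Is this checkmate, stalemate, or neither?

White to move; white king on e4.
In check: no.
Legal moves for White include: Bd8+, Bb8, Bd6+, Bb6, Be5, Ba5, Bf4, Kf5, Ke5, Kd5, Kf4, Kd4, Ke3, Kd3, Nc3, Na3, Nd2, g4, ... (list truncated; more exist).
White has legal moves and is not in check → neither.

neither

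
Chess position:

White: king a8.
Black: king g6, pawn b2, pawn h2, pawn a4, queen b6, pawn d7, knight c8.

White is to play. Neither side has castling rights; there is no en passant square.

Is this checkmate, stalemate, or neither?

stalemate

White to move; white king on a8.
In check: no.
King squares — a7: attacked by Qb6; b7: attacked by Qb6; b8: attacked by Qb6.
Legal moves for White: none.
Not in check and no legal moves → stalemate.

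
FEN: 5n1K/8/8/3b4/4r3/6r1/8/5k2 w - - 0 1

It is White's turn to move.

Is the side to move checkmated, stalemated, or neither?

White to move; white king on h8.
In check: no.
King squares — g7: attacked by Rg3; h7: attacked by Nf8; g8: attacked by Rg3.
Legal moves for White: none.
Not in check and no legal moves → stalemate.

stalemate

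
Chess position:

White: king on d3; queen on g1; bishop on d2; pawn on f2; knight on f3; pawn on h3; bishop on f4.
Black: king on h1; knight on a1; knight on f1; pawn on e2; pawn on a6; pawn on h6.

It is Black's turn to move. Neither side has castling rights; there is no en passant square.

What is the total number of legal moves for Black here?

0

Black to move; king on h1.
In check: yes, from the white queen on g1.
Legal moves: none.
Count: 0.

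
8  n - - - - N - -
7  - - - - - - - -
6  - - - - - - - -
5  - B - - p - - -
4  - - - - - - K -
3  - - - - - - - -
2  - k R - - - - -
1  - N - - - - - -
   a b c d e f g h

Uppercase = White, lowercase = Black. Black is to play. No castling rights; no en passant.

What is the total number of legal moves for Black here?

Black to move; king on b2.
In check: yes, from the white rook on c2.
Legal moves: Kb3, Kxc2, Kxb1, Ka1.
Count: 4.

4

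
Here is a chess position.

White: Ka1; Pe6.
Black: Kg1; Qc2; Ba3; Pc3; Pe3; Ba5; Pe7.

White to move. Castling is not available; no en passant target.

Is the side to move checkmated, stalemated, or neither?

stalemate

White to move; white king on a1.
In check: no.
King squares — b1: attacked by Qc2; a2: attacked by Qc2; b2: attacked by Qc2.
Legal moves for White: none.
Not in check and no legal moves → stalemate.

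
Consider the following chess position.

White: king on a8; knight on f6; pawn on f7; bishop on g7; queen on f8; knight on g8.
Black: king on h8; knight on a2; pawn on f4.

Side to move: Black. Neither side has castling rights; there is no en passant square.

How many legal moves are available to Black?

0

Black to move; king on h8.
In check: yes, from the white bishop on g7.
Legal moves: none.
Count: 0.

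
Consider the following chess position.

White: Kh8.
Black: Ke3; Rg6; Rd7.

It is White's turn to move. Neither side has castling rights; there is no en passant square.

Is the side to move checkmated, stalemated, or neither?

stalemate

White to move; white king on h8.
In check: no.
King squares — g7: attacked by Rg6; h7: attacked by Rd7; g8: attacked by Rg6.
Legal moves for White: none.
Not in check and no legal moves → stalemate.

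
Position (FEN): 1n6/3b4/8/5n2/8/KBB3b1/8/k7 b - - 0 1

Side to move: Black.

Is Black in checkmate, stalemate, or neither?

neither

Black to move; black king on a1.
In check: yes, from the white bishop on c3.
King squares — b1: available; a2: attacked by Ka3; b2: attacked by Ka3.
Legal moves for Black: Kb1.
Black is in check but has 1 legal move → neither.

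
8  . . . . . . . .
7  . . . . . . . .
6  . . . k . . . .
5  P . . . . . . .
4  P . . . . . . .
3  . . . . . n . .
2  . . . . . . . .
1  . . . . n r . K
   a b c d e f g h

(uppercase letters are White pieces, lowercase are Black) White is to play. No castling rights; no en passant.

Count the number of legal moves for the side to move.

0

White to move; king on h1.
In check: yes, from the black rook on f1.
Legal moves: none.
Count: 0.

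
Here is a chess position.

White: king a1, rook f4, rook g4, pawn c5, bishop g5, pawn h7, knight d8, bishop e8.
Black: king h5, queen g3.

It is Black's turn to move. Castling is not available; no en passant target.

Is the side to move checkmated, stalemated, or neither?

Black to move; black king on h5.
In check: yes, from the white bishop on e8.
King squares — g4: attacked by Rf4; h4: attacked by Rg4; g5: attacked by Rg4; g6: attacked by Be8; h6: attacked by Bg5.
Legal moves for Black: none.
In check with no legal moves → checkmate.

checkmate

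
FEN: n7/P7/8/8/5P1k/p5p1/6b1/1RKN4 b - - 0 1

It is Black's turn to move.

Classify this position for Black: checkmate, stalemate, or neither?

neither

Black to move; black king on h4.
In check: no.
Legal moves for Black: Nc7, Nb6, Kh5, Kg4, Kh3, Bb7, Bc6, Bd5, Be4, Bh3, Bf3, Bh1, Bf1, a2.
Black has 14 legal moves and is not in check → neither.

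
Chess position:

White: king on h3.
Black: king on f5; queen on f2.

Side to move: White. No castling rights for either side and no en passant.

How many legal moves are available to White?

White to move; king on h3.
In check: no.
Legal moves: none.
Count: 0.

0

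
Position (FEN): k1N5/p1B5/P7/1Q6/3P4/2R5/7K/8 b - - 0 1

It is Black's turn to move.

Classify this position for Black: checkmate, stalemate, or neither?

Black to move; black king on a8.
In check: no.
King squares — a7: own pawn; b7: attacked by Qb5; b8: attacked by Qb5.
Legal moves for Black: none.
Not in check and no legal moves → stalemate.

stalemate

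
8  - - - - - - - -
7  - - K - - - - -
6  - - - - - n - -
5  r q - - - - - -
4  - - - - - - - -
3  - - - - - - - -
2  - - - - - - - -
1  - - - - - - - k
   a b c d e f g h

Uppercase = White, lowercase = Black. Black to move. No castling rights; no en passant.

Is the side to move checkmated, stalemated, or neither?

Black to move; black king on h1.
In check: no.
Legal moves for Black include: Ng8, Ne8+, Nh7, Nd7, Nh5, Nd5+, Ng4, Ne4, Qe8, Qb8+, Qd7+, Qb7+, Qc6+, Qb6+, Qa6, Qh5, Qg5, Qf5, ... (list truncated; more exist).
Black has legal moves and is not in check → neither.

neither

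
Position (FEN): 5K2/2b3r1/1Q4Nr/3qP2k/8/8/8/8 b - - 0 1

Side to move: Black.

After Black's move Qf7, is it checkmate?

After Qf7: white king on f8; in check: yes, from the black queen on f7.
King squares — e7: attacked by Qf7; f7: attacked by Rg7; g7: attacked by Qf7; e8: attacked by Qf7; g8: attacked by Qf7.
White has no legal moves → checkmate.

yes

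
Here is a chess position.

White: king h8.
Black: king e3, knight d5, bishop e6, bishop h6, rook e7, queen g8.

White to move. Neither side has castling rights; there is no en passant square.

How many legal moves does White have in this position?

0

White to move; king on h8.
In check: yes, from the black queen on g8.
Legal moves: none.
Count: 0.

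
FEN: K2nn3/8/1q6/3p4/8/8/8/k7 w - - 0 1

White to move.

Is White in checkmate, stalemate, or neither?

stalemate

White to move; white king on a8.
In check: no.
King squares — a7: attacked by Qb6; b7: attacked by Qb6; b8: attacked by Qb6.
Legal moves for White: none.
Not in check and no legal moves → stalemate.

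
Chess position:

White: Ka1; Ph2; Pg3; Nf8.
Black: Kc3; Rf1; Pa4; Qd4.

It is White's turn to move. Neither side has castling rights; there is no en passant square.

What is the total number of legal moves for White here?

1

White to move; king on a1.
In check: yes, from the black rook on f1.
Legal moves: Ka2.
Count: 1.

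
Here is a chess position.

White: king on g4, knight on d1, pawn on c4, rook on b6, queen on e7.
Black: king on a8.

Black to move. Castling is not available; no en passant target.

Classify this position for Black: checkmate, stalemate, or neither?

stalemate

Black to move; black king on a8.
In check: no.
King squares — a7: attacked by Qe7; b7: attacked by Rb6; b8: attacked by Rb6.
Legal moves for Black: none.
Not in check and no legal moves → stalemate.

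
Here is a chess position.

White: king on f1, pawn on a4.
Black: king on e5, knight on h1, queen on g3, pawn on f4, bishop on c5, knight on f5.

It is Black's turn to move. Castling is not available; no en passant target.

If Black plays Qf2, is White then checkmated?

yes

After Qf2: white king on f1; in check: yes, from the black queen on f2.
King squares — e1: attacked by Qf2; g1: attacked by Qf2; e2: attacked by Qf2; f2: attacked by Nh1; g2: attacked by Qf2.
White has no legal moves → checkmate.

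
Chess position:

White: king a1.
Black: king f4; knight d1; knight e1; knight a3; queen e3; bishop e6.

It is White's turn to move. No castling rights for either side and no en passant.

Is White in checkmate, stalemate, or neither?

White to move; white king on a1.
In check: no.
King squares — b1: attacked by Na3; a2: attacked by Be6; b2: attacked by Nd1.
Legal moves for White: none.
Not in check and no legal moves → stalemate.

stalemate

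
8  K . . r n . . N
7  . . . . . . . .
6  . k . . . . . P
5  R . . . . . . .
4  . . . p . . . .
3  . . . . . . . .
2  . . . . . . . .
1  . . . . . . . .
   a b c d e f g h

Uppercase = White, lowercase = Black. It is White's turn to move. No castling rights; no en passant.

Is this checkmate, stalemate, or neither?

White to move; white king on a8.
In check: yes, from the black rook on d8.
King squares — a7: attacked by Kb6; b7: attacked by Kb6; b8: attacked by Rd8.
Legal moves for White: none.
In check with no legal moves → checkmate.

checkmate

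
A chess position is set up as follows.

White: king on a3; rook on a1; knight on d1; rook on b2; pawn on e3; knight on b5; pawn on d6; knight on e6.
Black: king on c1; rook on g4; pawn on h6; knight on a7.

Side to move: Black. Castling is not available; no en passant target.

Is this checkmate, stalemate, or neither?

Black to move; black king on c1.
In check: yes, from the white rook on a1.
King squares — b1: attacked by Ra1; d1: attacked by Ra1; b2: attacked by Nd1; c2: attacked by Rb2; d2: attacked by Rb2.
Legal moves for Black: none.
In check with no legal moves → checkmate.

checkmate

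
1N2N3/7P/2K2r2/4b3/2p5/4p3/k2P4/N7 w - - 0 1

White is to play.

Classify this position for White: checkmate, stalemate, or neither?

White to move; white king on c6.
In check: yes, from the black rook on f6.
King squares — b5: available; c5: available; d5: available; b6: attacked by Rf6; d6: attacked by Be5; b7: available; c7: attacked by Be5; d7: available.
Legal moves for White: Kd7, Kb7, Kd5, Kc5, Kb5, Nxf6, Nd6.
White is in check but has 7 legal moves → neither.

neither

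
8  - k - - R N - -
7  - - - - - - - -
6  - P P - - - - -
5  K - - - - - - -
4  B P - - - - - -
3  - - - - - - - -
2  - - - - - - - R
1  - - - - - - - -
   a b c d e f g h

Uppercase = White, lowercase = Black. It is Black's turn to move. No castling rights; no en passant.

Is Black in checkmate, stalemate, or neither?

Black to move; black king on b8.
In check: yes, from the white rook on e8.
King squares — a7: attacked by Pb6; b7: attacked by Pc6; c7: attacked by Pb6; a8: attacked by Re8; c8: attacked by Re8.
Legal moves for Black: none.
In check with no legal moves → checkmate.

checkmate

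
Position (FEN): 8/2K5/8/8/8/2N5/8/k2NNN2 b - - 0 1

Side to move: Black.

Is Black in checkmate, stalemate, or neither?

stalemate

Black to move; black king on a1.
In check: no.
King squares — b1: attacked by Nc3; a2: attacked by Nc3; b2: attacked by Nd1.
Legal moves for Black: none.
Not in check and no legal moves → stalemate.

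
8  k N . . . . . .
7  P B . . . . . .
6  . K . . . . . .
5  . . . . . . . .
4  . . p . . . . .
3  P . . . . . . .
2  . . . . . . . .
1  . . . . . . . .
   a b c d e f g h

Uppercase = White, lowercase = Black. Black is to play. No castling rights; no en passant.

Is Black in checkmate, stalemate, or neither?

checkmate

Black to move; black king on a8.
In check: yes, from the white bishop on b7.
King squares — a7: attacked by Kb6; b7: attacked by Kb6; b8: attacked by Pa7.
Legal moves for Black: none.
In check with no legal moves → checkmate.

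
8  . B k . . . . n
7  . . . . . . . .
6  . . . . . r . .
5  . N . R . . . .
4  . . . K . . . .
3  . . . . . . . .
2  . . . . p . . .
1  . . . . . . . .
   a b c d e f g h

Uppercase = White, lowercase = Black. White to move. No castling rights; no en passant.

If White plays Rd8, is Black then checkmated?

After Rd8: black king on c8; in check: yes, from the white rook on d8.
Black has 2 legal replies: Kxd8, Kb7.
In check but a legal move exists → not checkmate.

no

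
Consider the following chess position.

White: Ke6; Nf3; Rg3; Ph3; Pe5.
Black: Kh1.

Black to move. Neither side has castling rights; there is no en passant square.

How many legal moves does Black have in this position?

Black to move; king on h1.
In check: no.
Legal moves: none.
Count: 0.

0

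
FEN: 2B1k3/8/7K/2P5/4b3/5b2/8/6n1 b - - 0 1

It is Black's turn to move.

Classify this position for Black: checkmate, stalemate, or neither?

neither

Black to move; black king on e8.
In check: no.
Legal moves for Black include: Kf8, Kd8, Kf7, Ke7, Ba8, Bh7, Bb7, Bg6, Bc6, Bf5, Bd5, Bd3, Bc2, Bb1, Bh5, Bg4, Bg2, Be2, ... (list truncated; more exist).
Black has legal moves and is not in check → neither.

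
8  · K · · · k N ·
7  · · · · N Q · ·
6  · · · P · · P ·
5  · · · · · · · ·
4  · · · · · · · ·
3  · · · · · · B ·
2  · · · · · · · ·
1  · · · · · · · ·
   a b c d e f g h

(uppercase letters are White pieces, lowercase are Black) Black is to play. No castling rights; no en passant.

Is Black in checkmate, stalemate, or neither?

checkmate

Black to move; black king on f8.
In check: yes, from the white queen on f7.
King squares — e7: attacked by Pd6; f7: attacked by Pg6; g7: attacked by Qf7; e8: attacked by Qf7; g8: attacked by Ne7.
Legal moves for Black: none.
In check with no legal moves → checkmate.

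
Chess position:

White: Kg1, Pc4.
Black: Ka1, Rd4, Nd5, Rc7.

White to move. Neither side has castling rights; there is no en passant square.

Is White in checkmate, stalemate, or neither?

White to move; white king on g1.
In check: no.
Legal moves for White: Kh2, Kg2, Kf2, Kh1, Kf1, cxd5, c5.
White has 7 legal moves and is not in check → neither.

neither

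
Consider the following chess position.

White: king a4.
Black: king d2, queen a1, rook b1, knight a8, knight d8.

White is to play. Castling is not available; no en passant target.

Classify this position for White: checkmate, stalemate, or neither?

checkmate

White to move; white king on a4.
In check: yes, from the black queen on a1.
King squares — a3: attacked by Qa1; b3: attacked by Rb1; b4: attacked by Rb1; a5: attacked by Qa1; b5: attacked by Rb1.
Legal moves for White: none.
In check with no legal moves → checkmate.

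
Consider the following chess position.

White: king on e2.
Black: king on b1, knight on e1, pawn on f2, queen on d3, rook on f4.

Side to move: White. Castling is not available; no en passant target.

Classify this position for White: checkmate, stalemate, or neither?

checkmate

White to move; white king on e2.
In check: yes, from the black queen on d3.
King squares — d1: attacked by Qd3; e1: attacked by Pf2; f1: attacked by Qd3; d2: attacked by Qd3; f2: attacked by Rf4; d3: attacked by Ne1; e3: attacked by Qd3; f3: attacked by Ne1.
Legal moves for White: none.
In check with no legal moves → checkmate.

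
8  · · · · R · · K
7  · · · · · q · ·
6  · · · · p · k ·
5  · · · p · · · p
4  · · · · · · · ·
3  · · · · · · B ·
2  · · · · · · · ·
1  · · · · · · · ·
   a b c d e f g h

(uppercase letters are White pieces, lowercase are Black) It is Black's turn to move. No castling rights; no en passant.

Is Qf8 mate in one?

After Qf8: white king on h8; in check: yes, from the black queen on f8.
White has 1 legal reply: Rxf8.
In check but a legal move exists → not checkmate.

no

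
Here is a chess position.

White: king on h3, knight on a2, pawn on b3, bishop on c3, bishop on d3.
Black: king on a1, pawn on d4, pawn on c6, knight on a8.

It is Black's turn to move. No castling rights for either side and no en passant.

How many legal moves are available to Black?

Black to move; king on a1.
In check: yes, from the white bishop on c3.
Legal moves: Kxa2, dxc3.
Count: 2.

2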